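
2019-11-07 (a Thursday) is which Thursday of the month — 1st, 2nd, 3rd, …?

1st

Day 7 falls in week ⌈7/7⌉ of the month.
Days 1–7 hold the 1st Thursday, 8–14 the 2nd, 15–21 the 3rd, 22–28 the 4th, 29–31 the 5th.
7 is in the range for the 1st.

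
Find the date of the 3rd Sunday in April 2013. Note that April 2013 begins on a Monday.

21 April 2013

April 2013 begins on a Monday, so the first Sunday is April 7 (6 days later).
The 3rd Sunday is 2 weeks later: 7 + 14 = 21.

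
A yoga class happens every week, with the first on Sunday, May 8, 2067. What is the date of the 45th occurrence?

The 45th occurrence is 44 intervals after the first: 44 × 7 = 308 days after May 8, 2067.
May has 31 days — 23 days to the end of May leaves 285.
June has 30 days (255 left).
July has 31 days (224 left).
August has 31 days (193 left).
September has 30 days (163 left).
October has 31 days (132 left).
November has 30 days (102 left).
December has 31 days (71 left).
January has 31 days (40 left).
February has 29 days (11 left).
11 days into March → March 11, 2068.

March 11, 2068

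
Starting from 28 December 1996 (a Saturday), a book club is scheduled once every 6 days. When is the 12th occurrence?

4 March 1997

The 12th occurrence is 11 intervals after the first: 11 × 6 = 66 days after 28 December 1996.
December has 31 days — 3 days to the end of December leaves 63.
January has 31 days (32 left).
February has 28 days (4 left).
4 days into March → 4 March 1997.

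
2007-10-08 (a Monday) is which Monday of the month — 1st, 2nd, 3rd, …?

2nd

Day 8 falls in week ⌈8/7⌉ of the month.
Days 1–7 hold the 1st Monday, 8–14 the 2nd, 15–21 the 3rd, 22–28 the 4th, 29–31 the 5th.
8 is in the range for the 2nd.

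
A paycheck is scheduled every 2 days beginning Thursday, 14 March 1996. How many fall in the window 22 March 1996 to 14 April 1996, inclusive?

Occurrences land 2·i days after 14 March 1996 for i = 0, 1, 2, …
22 March 1996 is 8 days after the start; 8 ÷ 2 = 4 remainder 0. First occurrence in the window: #5 on 22 March 1996 (4×2 = 8 days in).
14 April 1996 is 31 days after the start; 31 ÷ 2 = 15 remainder 1. Last occurrence in the window: #16 on 13 April 1996.
Occurrences #5 through #16: 12 in total.

12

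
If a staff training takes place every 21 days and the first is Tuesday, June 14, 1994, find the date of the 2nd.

July 5, 1994

The 2nd occurrence is 1 interval after the first: 1 × 21 = 21 days after June 14, 1994.
June has 30 days — 16 days to the end of June leaves 5.
5 days into July → July 5, 1994.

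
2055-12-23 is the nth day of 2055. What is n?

357

Days in months before December: 31 + 28 + 31 + 30 + 31 + 30 + 31 + 31 + 30 + 31 + 30 = 334.
Plus 23 days into December → day 357.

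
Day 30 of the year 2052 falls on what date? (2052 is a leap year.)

Jan 30, 2052

30 into Jan → Jan 30.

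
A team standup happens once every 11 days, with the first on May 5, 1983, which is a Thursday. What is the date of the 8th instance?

Jul 21, 1983

The 8th occurrence is 7 intervals after the first: 7 × 11 = 77 days after May 5, 1983.
May has 31 days — 26 days to the end of May leaves 51.
Jun has 30 days (21 left).
21 days into Jul → Jul 21, 1983.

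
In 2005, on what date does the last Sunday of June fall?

The first Sunday of June 2005 is June 5.
June 2005 has 30 days. Adding weeks: 5, 12, 19, 26 — the last one ≤ 30 is the 26th.

26 June 2005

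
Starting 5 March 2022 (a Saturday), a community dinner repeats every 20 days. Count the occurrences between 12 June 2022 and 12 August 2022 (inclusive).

Occurrences land 20·i days after 5 March 2022 for i = 0, 1, 2, …
12 June 2022 is 99 days after the start; 99 ÷ 20 = 4 remainder 19; since the remainder is 19, round up to i = 5. First occurrence in the window: #6 on 13 June 2022 (5×20 = 100 days in).
12 August 2022 is 160 days after the start; 160 ÷ 20 = 8 remainder 0. Last occurrence in the window: #9 on 12 August 2022.
Occurrences #6 through #9: 4 in total.

4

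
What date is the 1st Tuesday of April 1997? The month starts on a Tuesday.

1 April 1997

April 1997 begins on a Tuesday, so the first Tuesday is April 1.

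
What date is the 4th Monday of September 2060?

The first Monday of September 2060 is September 6.
The 4th Monday is 3 weeks later: 6 + 21 = 27.

27 September 2060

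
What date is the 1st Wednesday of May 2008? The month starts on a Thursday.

May 7, 2008

May 2008 begins on a Thursday, so the first Wednesday is May 7 (6 days later).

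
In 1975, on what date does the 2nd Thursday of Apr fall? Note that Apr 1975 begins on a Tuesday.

Apr 1975 begins on a Tuesday, so the first Thursday is Apr 3 (2 days later).
The 2nd Thursday is 1 weeks later: 3 + 7 = 10.

Apr 10, 1975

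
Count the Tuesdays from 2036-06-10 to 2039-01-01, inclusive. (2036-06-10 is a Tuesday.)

2036-06-10 is a Tuesday; the first Tuesday on or after it is 2036-06-10.
From 2036-06-10 to 2039-01-01: 204 + 365 + 365 + 1 = 935 days (rest of 2036, 2037, 2038, to 2039-01-01 in 2039).
935 ÷ 7 = 133 full weeks with remainder 4, so 133 more Tuesdays after the first → 134.

134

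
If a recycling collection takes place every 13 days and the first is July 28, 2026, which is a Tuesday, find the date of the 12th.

December 18, 2026

The 12th occurrence is 11 intervals after the first: 11 × 13 = 143 days after July 28, 2026.
July has 31 days — 3 days to the end of July leaves 140.
August has 31 days (109 left).
September has 30 days (79 left).
October has 31 days (48 left).
November has 30 days (18 left).
18 days into December → December 18, 2026.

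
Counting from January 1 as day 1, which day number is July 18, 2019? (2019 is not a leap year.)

Days in months before July: 31 + 28 + 31 + 30 + 31 + 30 = 181.
Plus 18 days into July → day 199.

199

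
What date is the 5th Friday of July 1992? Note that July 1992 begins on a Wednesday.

July 1992 begins on a Wednesday, so the first Friday is July 3 (2 days later).
The 5th Friday is 4 weeks later: 3 + 28 = 31.

31 July 1992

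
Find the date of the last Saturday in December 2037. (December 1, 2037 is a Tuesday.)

December 26, 2037

December 2037 begins on a Tuesday, so the first Saturday is December 5 (4 days later).
December 2037 has 31 days. Adding weeks: 5, 12, 19, 26 — the last one ≤ 31 is the 26th.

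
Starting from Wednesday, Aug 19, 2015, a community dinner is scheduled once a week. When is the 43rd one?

The 43rd occurrence is 42 intervals after the first: 42 × 7 = 294 days after Aug 19, 2015.
Aug has 31 days — 12 days to the end of Aug leaves 282.
Sep has 30 days (252 left).
Oct has 31 days (221 left).
Nov has 30 days (191 left).
Dec has 31 days (160 left).
Jan has 31 days (129 left).
Feb has 29 days (100 left).
Mar has 31 days (69 left).
Apr has 30 days (39 left).
May has 31 days (8 left).
8 days into Jun → Jun 8, 2016.

Jun 8, 2016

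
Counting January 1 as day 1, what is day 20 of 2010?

20 into January → January 20.

January 20, 2010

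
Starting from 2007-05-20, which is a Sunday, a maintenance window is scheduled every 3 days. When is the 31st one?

The 31st occurrence is 30 intervals after the first: 30 × 3 = 90 days after 2007-05-20.
May has 31 days — 11 days to the end of May leaves 79.
June has 30 days (49 left).
July has 31 days (18 left).
18 days into August → 2007-08-18.

2007-08-18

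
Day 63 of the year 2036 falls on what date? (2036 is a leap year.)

2036-03-03

January has 31 days (63 − 31 = 32 remain).
February has 29 days (32 − 29 = 3 remain).
3 into March → March 3.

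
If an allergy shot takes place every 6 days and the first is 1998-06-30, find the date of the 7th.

The 7th occurrence is 6 intervals after the first: 6 × 6 = 36 days after 1998-06-30.
June has 30 days — 0 days to the end of June leaves 36.
July has 31 days (5 left).
5 days into August → 1998-08-05.

1998-08-05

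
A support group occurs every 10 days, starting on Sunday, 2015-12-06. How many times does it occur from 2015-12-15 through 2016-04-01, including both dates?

Occurrences land 10·i days after 2015-12-06 for i = 0, 1, 2, …
2015-12-15 is 9 days after the start; 9 ÷ 10 = 0 remainder 9; since the remainder is 9, round up to i = 1. First occurrence in the window: #2 on 2015-12-16 (1×10 = 10 days in).
2016-04-01 is 117 days after the start; 117 ÷ 10 = 11 remainder 7. Last occurrence in the window: #12 on 2016-03-25.
Occurrences #2 through #12: 11 in total.

11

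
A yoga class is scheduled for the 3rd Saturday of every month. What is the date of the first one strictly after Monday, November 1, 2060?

November 2060 starts on a Monday; its first Saturday is the 6th, so the 3rd Saturday is the 20th — November 20, 2060.
November 20, 2060 is after November 1, 2060, so that is the next one.

November 20, 2060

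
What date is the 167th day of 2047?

January has 31 days (167 − 31 = 136 remain).
February has 28 days (136 − 28 = 108 remain).
March has 31 days (108 − 31 = 77 remain).
April has 30 days (77 − 30 = 47 remain).
May has 31 days (47 − 31 = 16 remain).
16 into June → June 16.

16 June 2047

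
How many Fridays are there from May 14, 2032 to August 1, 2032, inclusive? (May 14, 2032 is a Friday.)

12

May 14, 2032 is a Friday; the first Friday on or after it is May 14, 2032.
From May 14, 2032 to August 1, 2032: 17 + 30 + 31 + 1 = 79 days (rest of May, June, July, August).
79 ÷ 7 = 11 full weeks with remainder 2, so 11 more Fridays after the first → 12.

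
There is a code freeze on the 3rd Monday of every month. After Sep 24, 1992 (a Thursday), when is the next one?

Sep 1992 starts on a Tuesday; its first Monday is the 7th, so the 3rd Monday is the 21st — Sep 21, 1992.
That is not after Sep 24, 1992, so look at Oct 1992.
Oct 1992 starts on a Thursday; its first Monday is the 5th, so the 3rd Monday is the 19th — Oct 19, 1992.

Oct 19, 1992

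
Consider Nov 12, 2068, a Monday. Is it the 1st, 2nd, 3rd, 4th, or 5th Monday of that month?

Day 12 falls in week ⌈12/7⌉ of the month.
Days 1–7 hold the 1st Monday, 8–14 the 2nd, 15–21 the 3rd, 22–28 the 4th, 29–31 the 5th.
12 is in the range for the 2nd.

2nd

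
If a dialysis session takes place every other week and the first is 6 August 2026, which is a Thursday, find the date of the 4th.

The 4th occurrence is 3 intervals after the first: 3 × 14 = 42 days after 6 August 2026.
August has 31 days — 25 days to the end of August leaves 17.
17 days into September → 17 September 2026.

17 September 2026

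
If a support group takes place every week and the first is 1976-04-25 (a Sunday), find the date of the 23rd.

1976-09-26

The 23rd occurrence is 22 intervals after the first: 22 × 7 = 154 days after 1976-04-25.
April has 30 days — 5 days to the end of April leaves 149.
May has 31 days (118 left).
June has 30 days (88 left).
July has 31 days (57 left).
August has 31 days (26 left).
26 days into September → 1976-09-26.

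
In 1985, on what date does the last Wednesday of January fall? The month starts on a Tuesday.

30 January 1985

January 1985 begins on a Tuesday, so the first Wednesday is January 2 (1 day later).
January 1985 has 31 days. Adding weeks: 2, 9, 16, 23, 30 — the last one ≤ 31 is the 30th.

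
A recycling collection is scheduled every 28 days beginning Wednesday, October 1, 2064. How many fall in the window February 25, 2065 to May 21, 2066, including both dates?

Occurrences land 28·i days after October 1, 2064 for i = 0, 1, 2, …
February 25, 2065 is 147 days after the start; 147 ÷ 28 = 5 remainder 7; since the remainder is 7, round up to i = 6. First occurrence in the window: #7 on March 18, 2065 (6×28 = 168 days in).
May 21, 2066 is 597 days after the start; 597 ÷ 28 = 21 remainder 9. Last occurrence in the window: #22 on May 12, 2066.
Occurrences #7 through #22: 16 in total.

16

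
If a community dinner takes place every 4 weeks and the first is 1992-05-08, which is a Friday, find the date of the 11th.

1993-02-12

The 11th occurrence is 10 intervals after the first: 10 × 28 = 280 days after 1992-05-08.
May has 31 days — 23 days to the end of May leaves 257.
June has 30 days (227 left).
July has 31 days (196 left).
August has 31 days (165 left).
September has 30 days (135 left).
October has 31 days (104 left).
November has 30 days (74 left).
December has 31 days (43 left).
January has 31 days (12 left).
12 days into February → 1993-02-12.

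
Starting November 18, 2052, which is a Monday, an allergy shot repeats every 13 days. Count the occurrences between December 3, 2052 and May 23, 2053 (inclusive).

Occurrences land 13·i days after November 18, 2052 for i = 0, 1, 2, …
December 3, 2052 is 15 days after the start; 15 ÷ 13 = 1 remainder 2; since the remainder is 2, round up to i = 2. First occurrence in the window: #3 on December 14, 2052 (2×13 = 26 days in).
May 23, 2053 is 186 days after the start; 186 ÷ 13 = 14 remainder 4. Last occurrence in the window: #15 on May 19, 2053.
Occurrences #3 through #15: 13 in total.

13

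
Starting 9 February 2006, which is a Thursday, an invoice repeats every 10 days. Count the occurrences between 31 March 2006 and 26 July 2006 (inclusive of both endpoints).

12

Occurrences land 10·i days after 9 February 2006 for i = 0, 1, 2, …
31 March 2006 is 50 days after the start; 50 ÷ 10 = 5 remainder 0. First occurrence in the window: #6 on 31 March 2006 (5×10 = 50 days in).
26 July 2006 is 167 days after the start; 167 ÷ 10 = 16 remainder 7. Last occurrence in the window: #17 on 19 July 2006.
Occurrences #6 through #17: 12 in total.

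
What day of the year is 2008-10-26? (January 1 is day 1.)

Days in months before October: 31 + 29 + 31 + 30 + 31 + 30 + 31 + 31 + 30 = 274.
Plus 26 days into October → day 300.

300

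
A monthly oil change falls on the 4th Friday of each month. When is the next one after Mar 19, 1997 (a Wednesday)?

Mar 28, 1997

Mar 1997 starts on a Saturday; its first Friday is the 7th, so the 4th Friday is the 28th — Mar 28, 1997.
Mar 28, 1997 is after Mar 19, 1997, so that is the next one.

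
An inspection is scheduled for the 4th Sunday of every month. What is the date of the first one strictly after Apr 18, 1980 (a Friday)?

Apr 1980 starts on a Tuesday; its first Sunday is the 6th, so the 4th Sunday is the 27th — Apr 27, 1980.
Apr 27, 1980 is after Apr 18, 1980, so that is the next one.

Apr 27, 1980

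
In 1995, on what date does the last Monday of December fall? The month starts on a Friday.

25 December 1995

December 1995 begins on a Friday, so the first Monday is December 4 (3 days later).
December 1995 has 31 days. Adding weeks: 4, 11, 18, 25 — the last one ≤ 31 is the 25th.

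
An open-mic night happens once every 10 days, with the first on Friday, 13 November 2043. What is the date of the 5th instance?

23 December 2043

The 5th occurrence is 4 intervals after the first: 4 × 10 = 40 days after 13 November 2043.
November has 30 days — 17 days to the end of November leaves 23.
23 days into December → 23 December 2043.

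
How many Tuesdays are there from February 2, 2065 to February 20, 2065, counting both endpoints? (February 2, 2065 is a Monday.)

3

February 2, 2065 is a Monday; the first Tuesday on or after it is February 3, 2065 (1 day later).
From February 3, 2065 to February 20, 2065 is 20 − 3 = 17 days.
17 ÷ 7 = 2 full weeks with remainder 3, so 2 more Tuesdays after the first → 3.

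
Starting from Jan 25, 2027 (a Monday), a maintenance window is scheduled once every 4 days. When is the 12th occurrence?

The 12th occurrence is 11 intervals after the first: 11 × 4 = 44 days after Jan 25, 2027.
Jan has 31 days — 6 days to the end of Jan leaves 38.
Feb has 28 days (10 left).
10 days into Mar → Mar 10, 2027.

Mar 10, 2027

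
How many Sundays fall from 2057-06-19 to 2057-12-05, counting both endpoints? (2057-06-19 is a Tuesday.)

24

2057-06-19 is a Tuesday; the first Sunday on or after it is 2057-06-24 (5 days later).
From 2057-06-24 to 2057-12-05: 6 + 31 + 31 + 30 + 31 + 30 + 5 = 164 days (rest of June, July, August, September, October, November, December).
164 ÷ 7 = 23 full weeks with remainder 3, so 23 more Sundays after the first → 24.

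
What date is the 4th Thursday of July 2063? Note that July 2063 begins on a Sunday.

2063-07-26

July 2063 begins on a Sunday, so the first Thursday is July 5 (4 days later).
The 4th Thursday is 3 weeks later: 5 + 21 = 26.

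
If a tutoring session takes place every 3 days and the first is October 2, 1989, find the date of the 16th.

The 16th occurrence is 15 intervals after the first: 15 × 3 = 45 days after October 2, 1989.
October has 31 days — 29 days to the end of October leaves 16.
16 days into November → November 16, 1989.

November 16, 1989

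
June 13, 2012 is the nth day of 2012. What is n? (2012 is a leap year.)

165

Days in months before June: 31 + 29 + 31 + 30 + 31 = 152.
Plus 13 days into June → day 165.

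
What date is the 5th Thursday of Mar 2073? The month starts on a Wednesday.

Mar 30, 2073

Mar 2073 begins on a Wednesday, so the first Thursday is Mar 2 (1 day later).
The 5th Thursday is 4 weeks later: 2 + 28 = 30.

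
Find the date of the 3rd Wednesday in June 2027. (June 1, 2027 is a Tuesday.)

16 June 2027

June 2027 begins on a Tuesday, so the first Wednesday is June 2 (1 day later).
The 3rd Wednesday is 2 weeks later: 2 + 14 = 16.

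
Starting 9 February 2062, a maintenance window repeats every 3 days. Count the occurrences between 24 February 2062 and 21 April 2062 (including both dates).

19

Occurrences land 3·i days after 9 February 2062 for i = 0, 1, 2, …
24 February 2062 is 15 days after the start; 15 ÷ 3 = 5 remainder 0. First occurrence in the window: #6 on 24 February 2062 (5×3 = 15 days in).
21 April 2062 is 71 days after the start; 71 ÷ 3 = 23 remainder 2. Last occurrence in the window: #24 on 19 April 2062.
Occurrences #6 through #24: 19 in total.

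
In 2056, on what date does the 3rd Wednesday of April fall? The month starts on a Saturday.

April 2056 begins on a Saturday, so the first Wednesday is April 5 (4 days later).
The 3rd Wednesday is 2 weeks later: 5 + 14 = 19.

April 19, 2056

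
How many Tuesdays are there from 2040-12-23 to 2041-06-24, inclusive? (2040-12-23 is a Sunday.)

2040-12-23 is a Sunday; the first Tuesday on or after it is 2040-12-25 (2 days later).
From 2040-12-25 to 2041-06-24: 6 + 31 + 28 + 31 + 30 + 31 + 24 = 181 days (rest of December, January, February, March, April, May, June).
181 ÷ 7 = 25 full weeks with remainder 6, so 25 more Tuesdays after the first → 26.

26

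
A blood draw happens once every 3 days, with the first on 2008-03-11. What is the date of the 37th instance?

2008-06-27

The 37th occurrence is 36 intervals after the first: 36 × 3 = 108 days after 2008-03-11.
March has 31 days — 20 days to the end of March leaves 88.
April has 30 days (58 left).
May has 31 days (27 left).
27 days into June → 2008-06-27.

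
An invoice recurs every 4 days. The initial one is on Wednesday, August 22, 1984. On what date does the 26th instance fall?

The 26th occurrence is 25 intervals after the first: 25 × 4 = 100 days after August 22, 1984.
August has 31 days — 9 days to the end of August leaves 91.
September has 30 days (61 left).
October has 31 days (30 left).
30 days into November → November 30, 1984.

November 30, 1984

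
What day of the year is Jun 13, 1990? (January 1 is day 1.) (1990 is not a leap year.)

164

Days in months before Jun: 31 + 28 + 31 + 30 + 31 = 151.
Plus 13 days into Jun → day 164.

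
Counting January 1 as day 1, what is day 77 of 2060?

17 March 2060

January has 31 days (77 − 31 = 46 remain).
February has 29 days (46 − 29 = 17 remain).
17 into March → March 17.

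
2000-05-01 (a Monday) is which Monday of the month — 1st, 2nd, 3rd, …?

1st

Day 1 falls in week ⌈1/7⌉ of the month.
Days 1–7 hold the 1st Monday, 8–14 the 2nd, 15–21 the 3rd, 22–28 the 4th, 29–31 the 5th.
1 is in the range for the 1st.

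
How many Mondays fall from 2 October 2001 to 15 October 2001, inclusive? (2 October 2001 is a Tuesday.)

2 October 2001 is a Tuesday; the first Monday on or after it is 8 October 2001 (6 days later).
From 8 October 2001 to 15 October 2001 is 15 − 8 = 7 days.
7 ÷ 7 = 1 full weeks with remainder 0, so 1 more Mondays after the first → 2.

2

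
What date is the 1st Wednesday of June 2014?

The first Wednesday of June 2014 is June 4.

June 4, 2014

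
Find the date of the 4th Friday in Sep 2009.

Sep 25, 2009

The first Friday of Sep 2009 is Sep 4.
The 4th Friday is 3 weeks later: 4 + 21 = 25.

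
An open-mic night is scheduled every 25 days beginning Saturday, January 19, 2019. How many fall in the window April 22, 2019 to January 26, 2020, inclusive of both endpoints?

11

Occurrences land 25·i days after January 19, 2019 for i = 0, 1, 2, …
April 22, 2019 is 93 days after the start; 93 ÷ 25 = 3 remainder 18; since the remainder is 18, round up to i = 4. First occurrence in the window: #5 on April 29, 2019 (4×25 = 100 days in).
January 26, 2020 is 372 days after the start; 372 ÷ 25 = 14 remainder 22. Last occurrence in the window: #15 on January 4, 2020.
Occurrences #5 through #15: 11 in total.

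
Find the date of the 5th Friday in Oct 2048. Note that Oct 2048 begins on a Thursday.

Oct 2048 begins on a Thursday, so the first Friday is Oct 2 (1 day later).
The 5th Friday is 4 weeks later: 2 + 28 = 30.

Oct 30, 2048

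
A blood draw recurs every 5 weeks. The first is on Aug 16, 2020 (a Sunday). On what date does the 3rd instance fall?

The 3rd occurrence is 2 intervals after the first: 2 × 35 = 70 days after Aug 16, 2020.
Aug has 31 days — 15 days to the end of Aug leaves 55.
Sep has 30 days (25 left).
25 days into Oct → Oct 25, 2020.

Oct 25, 2020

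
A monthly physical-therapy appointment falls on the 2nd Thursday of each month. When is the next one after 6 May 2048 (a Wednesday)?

14 May 2048

May 2048 starts on a Friday; its first Thursday is the 7th, so the 2nd Thursday is the 14th — 14 May 2048.
14 May 2048 is after 6 May 2048, so that is the next one.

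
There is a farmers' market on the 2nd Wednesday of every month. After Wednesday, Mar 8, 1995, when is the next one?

Apr 12, 1995

Mar 1995 starts on a Wednesday; its first Wednesday is the 1st, so the 2nd Wednesday is the 8th — Mar 8, 1995.
That is not after Mar 8, 1995, so look at Apr 1995.
Apr 1995 starts on a Saturday; its first Wednesday is the 5th, so the 2nd Wednesday is the 12th — Apr 12, 1995.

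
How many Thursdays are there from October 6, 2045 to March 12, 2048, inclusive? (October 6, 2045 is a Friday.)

October 6, 2045 is a Friday; the first Thursday on or after it is October 12, 2045 (6 days later).
From October 12, 2045 to March 12, 2048: 80 + 365 + 365 + 72 = 882 days (rest of 2045, 2046, 2047, to March 12, 2048 in 2048).
882 ÷ 7 = 126 full weeks with remainder 0, so 126 more Thursdays after the first → 127.

127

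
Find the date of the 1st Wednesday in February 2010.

February 3, 2010

February 2010 begins on a Monday, so the first Wednesday is February 3 (2 days later).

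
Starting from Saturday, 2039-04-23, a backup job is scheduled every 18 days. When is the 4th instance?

The 4th occurrence is 3 intervals after the first: 3 × 18 = 54 days after 2039-04-23.
April has 30 days — 7 days to the end of April leaves 47.
May has 31 days (16 left).
16 days into June → 2039-06-16.

2039-06-16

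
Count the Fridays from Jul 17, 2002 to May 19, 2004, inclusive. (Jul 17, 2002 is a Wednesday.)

Jul 17, 2002 is a Wednesday; the first Friday on or after it is Jul 19, 2002 (2 days later).
From Jul 19, 2002 to May 19, 2004: 165 + 365 + 140 = 670 days (rest of 2002, 2003, to May 19, 2004 in 2004).
670 ÷ 7 = 95 full weeks with remainder 5, so 95 more Fridays after the first → 96.

96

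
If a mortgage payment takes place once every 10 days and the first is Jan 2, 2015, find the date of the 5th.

Feb 11, 2015

The 5th occurrence is 4 intervals after the first: 4 × 10 = 40 days after Jan 2, 2015.
Jan has 31 days — 29 days to the end of Jan leaves 11.
11 days into Feb → Feb 11, 2015.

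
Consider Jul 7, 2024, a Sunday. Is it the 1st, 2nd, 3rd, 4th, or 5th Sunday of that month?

1st

Day 7 falls in week ⌈7/7⌉ of the month.
Days 1–7 hold the 1st Sunday, 8–14 the 2nd, 15–21 the 3rd, 22–28 the 4th, 29–31 the 5th.
7 is in the range for the 1st.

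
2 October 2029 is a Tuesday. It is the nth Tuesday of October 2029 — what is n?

Day 2 falls in week ⌈2/7⌉ of the month.
Days 1–7 hold the 1st Tuesday, 8–14 the 2nd, 15–21 the 3rd, 22–28 the 4th, 29–31 the 5th.
2 is in the range for the 1st.

1st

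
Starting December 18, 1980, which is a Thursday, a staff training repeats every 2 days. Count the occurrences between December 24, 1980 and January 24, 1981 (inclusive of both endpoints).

16

Occurrences land 2·i days after December 18, 1980 for i = 0, 1, 2, …
December 24, 1980 is 6 days after the start; 6 ÷ 2 = 3 remainder 0. First occurrence in the window: #4 on December 24, 1980 (3×2 = 6 days in).
January 24, 1981 is 37 days after the start; 37 ÷ 2 = 18 remainder 1. Last occurrence in the window: #19 on January 23, 1981.
Occurrences #4 through #19: 16 in total.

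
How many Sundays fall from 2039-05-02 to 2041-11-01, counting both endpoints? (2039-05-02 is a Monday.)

2039-05-02 is a Monday; the first Sunday on or after it is 2039-05-08 (6 days later).
From 2039-05-08 to 2041-11-01: 237 + 366 + 305 = 908 days (rest of 2039, 2040, to 2041-11-01 in 2041).
908 ÷ 7 = 129 full weeks with remainder 5, so 129 more Sundays after the first → 130.

130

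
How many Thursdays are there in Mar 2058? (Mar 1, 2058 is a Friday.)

4

Mar 1, 2058 is a Friday; the first Thursday on or after it is Mar 7, 2058 (6 days later).
From Mar 7, 2058 to Mar 31, 2058 is 31 − 7 = 24 days.
24 ÷ 7 = 3 full weeks with remainder 3, so 3 more Thursdays after the first → 4.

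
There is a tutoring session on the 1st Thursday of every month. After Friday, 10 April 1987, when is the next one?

7 May 1987

April 1987 starts on a Wednesday, so its 1st Thursday is 2 April 1987 (1 day in).
That is not after 10 April 1987, so look at May 1987.
May 1987 starts on a Friday, so its 1st Thursday is 7 May 1987 (6 days in).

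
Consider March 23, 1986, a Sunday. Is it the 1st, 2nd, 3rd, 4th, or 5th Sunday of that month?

4th

Day 23 falls in week ⌈23/7⌉ of the month.
Days 1–7 hold the 1st Sunday, 8–14 the 2nd, 15–21 the 3rd, 22–28 the 4th, 29–31 the 5th.
23 is in the range for the 4th.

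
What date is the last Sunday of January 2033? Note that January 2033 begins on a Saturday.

January 2033 begins on a Saturday, so the first Sunday is January 2 (1 day later).
January 2033 has 31 days. Adding weeks: 2, 9, 16, 23, 30 — the last one ≤ 31 is the 30th.

30 January 2033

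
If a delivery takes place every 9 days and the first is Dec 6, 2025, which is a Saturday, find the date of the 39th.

Nov 13, 2026

The 39th occurrence is 38 intervals after the first: 38 × 9 = 342 days after Dec 6, 2025.
Dec has 31 days — 25 days to the end of Dec leaves 317.
Jan has 31 days (286 left).
Feb has 28 days (258 left).
Mar has 31 days (227 left).
Apr has 30 days (197 left).
May has 31 days (166 left).
Jun has 30 days (136 left).
Jul has 31 days (105 left).
Aug has 31 days (74 left).
Sep has 30 days (44 left).
Oct has 31 days (13 left).
13 days into Nov → Nov 13, 2026.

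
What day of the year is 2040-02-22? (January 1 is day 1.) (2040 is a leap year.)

Days in months before February: 31 = 31.
Plus 22 days into February → day 53.

53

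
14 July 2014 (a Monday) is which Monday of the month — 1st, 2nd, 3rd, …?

Day 14 falls in week ⌈14/7⌉ of the month.
Days 1–7 hold the 1st Monday, 8–14 the 2nd, 15–21 the 3rd, 22–28 the 4th, 29–31 the 5th.
14 is in the range for the 2nd.

2nd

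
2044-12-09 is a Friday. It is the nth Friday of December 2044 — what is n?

Day 9 falls in week ⌈9/7⌉ of the month.
Days 1–7 hold the 1st Friday, 8–14 the 2nd, 15–21 the 3rd, 22–28 the 4th, 29–31 the 5th.
9 is in the range for the 2nd.

2nd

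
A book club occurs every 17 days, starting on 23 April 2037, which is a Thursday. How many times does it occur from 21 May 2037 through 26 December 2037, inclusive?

13

Occurrences land 17·i days after 23 April 2037 for i = 0, 1, 2, …
21 May 2037 is 28 days after the start; 28 ÷ 17 = 1 remainder 11; since the remainder is 11, round up to i = 2. First occurrence in the window: #3 on 27 May 2037 (2×17 = 34 days in).
26 December 2037 is 247 days after the start; 247 ÷ 17 = 14 remainder 9. Last occurrence in the window: #15 on 17 December 2037.
Occurrences #3 through #15: 13 in total.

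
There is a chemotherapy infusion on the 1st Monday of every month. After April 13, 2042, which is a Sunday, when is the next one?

April 2042 starts on a Tuesday, so its 1st Monday is April 7, 2042 (6 days in).
That is not after April 13, 2042, so look at May 2042.
May 2042 starts on a Thursday, so its 1st Monday is May 5, 2042 (4 days in).

May 5, 2042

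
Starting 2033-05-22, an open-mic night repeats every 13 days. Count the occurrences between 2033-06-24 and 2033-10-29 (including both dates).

10

Occurrences land 13·i days after 2033-05-22 for i = 0, 1, 2, …
2033-06-24 is 33 days after the start; 33 ÷ 13 = 2 remainder 7; since the remainder is 7, round up to i = 3. First occurrence in the window: #4 on 2033-06-30 (3×13 = 39 days in).
2033-10-29 is 160 days after the start; 160 ÷ 13 = 12 remainder 4. Last occurrence in the window: #13 on 2033-10-25.
Occurrences #4 through #13: 10 in total.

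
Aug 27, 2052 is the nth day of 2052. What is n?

240

Days in months before Aug: 31 + 29 + 31 + 30 + 31 + 30 + 31 = 213.
Plus 27 days into Aug → day 240.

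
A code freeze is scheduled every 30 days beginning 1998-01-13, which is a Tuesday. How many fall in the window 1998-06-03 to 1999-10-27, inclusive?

17

Occurrences land 30·i days after 1998-01-13 for i = 0, 1, 2, …
1998-06-03 is 141 days after the start; 141 ÷ 30 = 4 remainder 21; since the remainder is 21, round up to i = 5. First occurrence in the window: #6 on 1998-06-12 (5×30 = 150 days in).
1999-10-27 is 652 days after the start; 652 ÷ 30 = 21 remainder 22. Last occurrence in the window: #22 on 1999-10-05.
Occurrences #6 through #22: 17 in total.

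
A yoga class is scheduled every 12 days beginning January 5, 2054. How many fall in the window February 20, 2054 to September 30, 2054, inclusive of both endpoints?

19

Occurrences land 12·i days after January 5, 2054 for i = 0, 1, 2, …
February 20, 2054 is 46 days after the start; 46 ÷ 12 = 3 remainder 10; since the remainder is 10, round up to i = 4. First occurrence in the window: #5 on February 22, 2054 (4×12 = 48 days in).
September 30, 2054 is 268 days after the start; 268 ÷ 12 = 22 remainder 4. Last occurrence in the window: #23 on September 26, 2054.
Occurrences #5 through #23: 19 in total.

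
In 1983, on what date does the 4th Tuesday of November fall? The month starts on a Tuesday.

November 1983 begins on a Tuesday, so the first Tuesday is November 1.
The 4th Tuesday is 3 weeks later: 1 + 21 = 22.

1983-11-22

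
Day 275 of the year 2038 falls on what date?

2 October 2038

January has 31 days (275 − 31 = 244 remain).
February has 28 days (244 − 28 = 216 remain).
March has 31 days (216 − 31 = 185 remain).
April has 30 days (185 − 30 = 155 remain).
May has 31 days (155 − 31 = 124 remain).
June has 30 days (124 − 30 = 94 remain).
July has 31 days (94 − 31 = 63 remain).
August has 31 days (63 − 31 = 32 remain).
September has 30 days (32 − 30 = 2 remain).
2 into October → October 2.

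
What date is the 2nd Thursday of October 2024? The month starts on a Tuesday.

10 October 2024

October 2024 begins on a Tuesday, so the first Thursday is October 3 (2 days later).
The 2nd Thursday is 1 weeks later: 3 + 7 = 10.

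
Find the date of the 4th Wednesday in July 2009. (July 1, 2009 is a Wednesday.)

July 2009 begins on a Wednesday, so the first Wednesday is July 1.
The 4th Wednesday is 3 weeks later: 1 + 21 = 22.

2009-07-22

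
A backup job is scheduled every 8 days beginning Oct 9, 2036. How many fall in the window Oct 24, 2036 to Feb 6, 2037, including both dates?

Occurrences land 8·i days after Oct 9, 2036 for i = 0, 1, 2, …
Oct 24, 2036 is 15 days after the start; 15 ÷ 8 = 1 remainder 7; since the remainder is 7, round up to i = 2. First occurrence in the window: #3 on Oct 25, 2036 (2×8 = 16 days in).
Feb 6, 2037 is 120 days after the start; 120 ÷ 8 = 15 remainder 0. Last occurrence in the window: #16 on Feb 6, 2037.
Occurrences #3 through #16: 14 in total.

14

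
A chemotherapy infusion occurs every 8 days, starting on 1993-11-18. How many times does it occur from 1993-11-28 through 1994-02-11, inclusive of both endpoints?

Occurrences land 8·i days after 1993-11-18 for i = 0, 1, 2, …
1993-11-28 is 10 days after the start; 10 ÷ 8 = 1 remainder 2; since the remainder is 2, round up to i = 2. First occurrence in the window: #3 on 1993-12-04 (2×8 = 16 days in).
1994-02-11 is 85 days after the start; 85 ÷ 8 = 10 remainder 5. Last occurrence in the window: #11 on 1994-02-06.
Occurrences #3 through #11: 9 in total.

9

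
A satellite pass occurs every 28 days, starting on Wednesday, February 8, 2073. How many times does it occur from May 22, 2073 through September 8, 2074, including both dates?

Occurrences land 28·i days after February 8, 2073 for i = 0, 1, 2, …
May 22, 2073 is 103 days after the start; 103 ÷ 28 = 3 remainder 19; since the remainder is 19, round up to i = 4. First occurrence in the window: #5 on May 31, 2073 (4×28 = 112 days in).
September 8, 2074 is 577 days after the start; 577 ÷ 28 = 20 remainder 17. Last occurrence in the window: #21 on August 22, 2074.
Occurrences #5 through #21: 17 in total.

17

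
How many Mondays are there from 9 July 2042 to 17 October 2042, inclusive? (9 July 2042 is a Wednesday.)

14

9 July 2042 is a Wednesday; the first Monday on or after it is 14 July 2042 (5 days later).
From 14 July 2042 to 17 October 2042: 17 + 31 + 30 + 17 = 95 days (rest of July, August, September, October).
95 ÷ 7 = 13 full weeks with remainder 4, so 13 more Mondays after the first → 14.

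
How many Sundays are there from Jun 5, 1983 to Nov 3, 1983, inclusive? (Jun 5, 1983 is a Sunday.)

Jun 5, 1983 is a Sunday; the first Sunday on or after it is Jun 5, 1983.
From Jun 5, 1983 to Nov 3, 1983: 25 + 31 + 31 + 30 + 31 + 3 = 151 days (rest of Jun, Jul, Aug, Sep, Oct, Nov).
151 ÷ 7 = 21 full weeks with remainder 4, so 21 more Sundays after the first → 22.

22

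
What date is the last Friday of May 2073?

The first Friday of May 2073 is May 5.
May 2073 has 31 days. Adding weeks: 5, 12, 19, 26 — the last one ≤ 31 is the 26th.

May 26, 2073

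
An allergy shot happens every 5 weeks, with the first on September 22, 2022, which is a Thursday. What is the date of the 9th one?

June 29, 2023

The 9th occurrence is 8 intervals after the first: 8 × 35 = 280 days after September 22, 2022.
September has 30 days — 8 days to the end of September leaves 272.
October has 31 days (241 left).
November has 30 days (211 left).
December has 31 days (180 left).
January has 31 days (149 left).
February has 28 days (121 left).
March has 31 days (90 left).
April has 30 days (60 left).
May has 31 days (29 left).
29 days into June → June 29, 2023.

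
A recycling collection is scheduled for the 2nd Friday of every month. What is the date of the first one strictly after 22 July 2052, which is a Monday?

July 2052 starts on a Monday; its first Friday is the 5th, so the 2nd Friday is the 12th — 12 July 2052.
That is not after 22 July 2052, so look at August 2052.
August 2052 starts on a Thursday; its first Friday is the 2nd, so the 2nd Friday is the 9th — 9 August 2052.

9 August 2052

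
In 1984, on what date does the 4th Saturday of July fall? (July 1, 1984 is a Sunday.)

July 28, 1984

July 1984 begins on a Sunday, so the first Saturday is July 7 (6 days later).
The 4th Saturday is 3 weeks later: 7 + 21 = 28.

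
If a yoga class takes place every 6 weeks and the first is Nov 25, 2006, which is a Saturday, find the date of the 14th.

The 14th occurrence is 13 intervals after the first: 13 × 42 = 546 days after Nov 25, 2006.
Nov has 30 days — 5 days to the end of Nov leaves 541.
From end of Nov to end of 2006 is 31 days (510 left).
2007 has 365 days (145 left).
Jan has 31 days (114 left).
Feb has 29 days (85 left).
Mar has 31 days (54 left).
Apr has 30 days (24 left).
24 days into May → May 24, 2008.

May 24, 2008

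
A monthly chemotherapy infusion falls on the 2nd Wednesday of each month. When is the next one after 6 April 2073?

April 2073 starts on a Saturday; its first Wednesday is the 5th, so the 2nd Wednesday is the 12th — 12 April 2073.
12 April 2073 is after 6 April 2073, so that is the next one.

12 April 2073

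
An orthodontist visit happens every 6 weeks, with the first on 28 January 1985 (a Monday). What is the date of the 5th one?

The 5th occurrence is 4 intervals after the first: 4 × 42 = 168 days after 28 January 1985.
January has 31 days — 3 days to the end of January leaves 165.
February has 28 days (137 left).
March has 31 days (106 left).
April has 30 days (76 left).
May has 31 days (45 left).
June has 30 days (15 left).
15 days into July → 15 July 1985.

15 July 1985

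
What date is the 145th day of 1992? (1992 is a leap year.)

Jan has 31 days (145 − 31 = 114 remain).
Feb has 29 days (114 − 29 = 85 remain).
Mar has 31 days (85 − 31 = 54 remain).
Apr has 30 days (54 − 30 = 24 remain).
24 into May → May 24.

May 24, 1992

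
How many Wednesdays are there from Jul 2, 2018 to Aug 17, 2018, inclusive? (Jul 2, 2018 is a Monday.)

Jul 2, 2018 is a Monday; the first Wednesday on or after it is Jul 4, 2018 (2 days later).
From Jul 4, 2018 to Aug 17, 2018: 27 + 17 = 44 days (rest of Jul, Aug).
44 ÷ 7 = 6 full weeks with remainder 2, so 6 more Wednesdays after the first → 7.

7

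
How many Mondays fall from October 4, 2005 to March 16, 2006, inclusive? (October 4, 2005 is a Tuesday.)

23

October 4, 2005 is a Tuesday; the first Monday on or after it is October 10, 2005 (6 days later).
From October 10, 2005 to March 16, 2006: 21 + 30 + 31 + 31 + 28 + 16 = 157 days (rest of October, November, December, January, February, March).
157 ÷ 7 = 22 full weeks with remainder 3, so 22 more Mondays after the first → 23.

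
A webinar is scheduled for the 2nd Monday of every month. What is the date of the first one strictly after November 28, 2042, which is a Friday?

November 2042 starts on a Saturday; its first Monday is the 3rd, so the 2nd Monday is the 10th — November 10, 2042.
That is not after November 28, 2042, so look at December 2042.
December 2042 starts on a Monday; its first Monday is the 1st, so the 2nd Monday is the 8th — December 8, 2042.

December 8, 2042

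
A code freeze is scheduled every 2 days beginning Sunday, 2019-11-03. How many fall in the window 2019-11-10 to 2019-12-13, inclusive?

Occurrences land 2·i days after 2019-11-03 for i = 0, 1, 2, …
2019-11-10 is 7 days after the start; 7 ÷ 2 = 3 remainder 1; since the remainder is 1, round up to i = 4. First occurrence in the window: #5 on 2019-11-11 (4×2 = 8 days in).
2019-12-13 is 40 days after the start; 40 ÷ 2 = 20 remainder 0. Last occurrence in the window: #21 on 2019-12-13.
Occurrences #5 through #21: 17 in total.

17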